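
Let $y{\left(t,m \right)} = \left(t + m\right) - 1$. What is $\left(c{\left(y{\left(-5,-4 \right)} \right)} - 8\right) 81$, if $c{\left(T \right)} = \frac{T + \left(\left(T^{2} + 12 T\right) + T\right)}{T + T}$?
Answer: $-486$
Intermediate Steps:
$y{\left(t,m \right)} = -1 + m + t$ ($y{\left(t,m \right)} = \left(m + t\right) - 1 = -1 + m + t$)
$c{\left(T \right)} = \frac{T^{2} + 14 T}{2 T}$ ($c{\left(T \right)} = \frac{T + \left(T^{2} + 13 T\right)}{2 T} = \left(T^{2} + 14 T\right) \frac{1}{2 T} = \frac{T^{2} + 14 T}{2 T}$)
$\left(c{\left(y{\left(-5,-4 \right)} \right)} - 8\right) 81 = \left(\left(7 + \frac{-1 - 4 - 5}{2}\right) - 8\right) 81 = \left(\left(7 + \frac{1}{2} \left(-10\right)\right) - 8\right) 81 = \left(\left(7 - 5\right) - 8\right) 81 = \left(2 - 8\right) 81 = \left(-6\right) 81 = -486$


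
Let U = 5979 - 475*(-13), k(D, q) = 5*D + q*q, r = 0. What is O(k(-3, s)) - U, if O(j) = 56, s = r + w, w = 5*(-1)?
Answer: -12098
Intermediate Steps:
w = -5
s = -5 (s = 0 - 5 = -5)
k(D, q) = q² + 5*D (k(D, q) = 5*D + q² = q² + 5*D)
U = 12154 (U = 5979 - 1*(-6175) = 5979 + 6175 = 12154)
O(k(-3, s)) - U = 56 - 1*12154 = 56 - 12154 = -12098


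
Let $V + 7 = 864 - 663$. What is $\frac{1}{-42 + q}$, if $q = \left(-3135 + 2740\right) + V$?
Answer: $- \frac{1}{243} \approx -0.0041152$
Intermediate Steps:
$V = 194$ ($V = -7 + \left(864 - 663\right) = -7 + 201 = 194$)
$q = -201$ ($q = \left(-3135 + 2740\right) + 194 = -395 + 194 = -201$)
$\frac{1}{-42 + q} = \frac{1}{-42 - 201} = \frac{1}{-243} = - \frac{1}{243}$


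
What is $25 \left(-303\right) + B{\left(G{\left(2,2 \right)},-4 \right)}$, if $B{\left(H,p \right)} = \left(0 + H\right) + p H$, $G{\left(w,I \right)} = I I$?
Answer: $-7587$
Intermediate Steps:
$G{\left(w,I \right)} = I^{2}$
$B{\left(H,p \right)} = H + H p$
$25 \left(-303\right) + B{\left(G{\left(2,2 \right)},-4 \right)} = 25 \left(-303\right) + 2^{2} \left(1 - 4\right) = -7575 + 4 \left(-3\right) = -7575 - 12 = -7587$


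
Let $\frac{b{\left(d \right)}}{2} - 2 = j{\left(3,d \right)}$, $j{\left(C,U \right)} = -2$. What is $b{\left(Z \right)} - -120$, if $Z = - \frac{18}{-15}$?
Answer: $120$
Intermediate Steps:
$Z = \frac{6}{5}$ ($Z = \left(-18\right) \left(- \frac{1}{15}\right) = \frac{6}{5} \approx 1.2$)
$b{\left(d \right)} = 0$ ($b{\left(d \right)} = 4 + 2 \left(-2\right) = 4 - 4 = 0$)
$b{\left(Z \right)} - -120 = 0 - -120 = 0 + 120 = 120$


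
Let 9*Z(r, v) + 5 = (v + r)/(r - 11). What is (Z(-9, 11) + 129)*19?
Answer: 73207/30 ≈ 2440.2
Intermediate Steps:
Z(r, v) = -5/9 + (r + v)/(9*(-11 + r)) (Z(r, v) = -5/9 + ((v + r)/(r - 11))/9 = -5/9 + ((r + v)/(-11 + r))/9 = -5/9 + (r + v)/(9*(-11 + r)))
(Z(-9, 11) + 129)*19 = ((55 + 11 - 4*(-9))/(9*(-11 - 9)) + 129)*19 = ((1/9)*(55 + 11 + 36)/(-20) + 129)*19 = ((1/9)*(-1/20)*102 + 129)*19 = (-17/30 + 129)*19 = (3853/30)*19 = 73207/30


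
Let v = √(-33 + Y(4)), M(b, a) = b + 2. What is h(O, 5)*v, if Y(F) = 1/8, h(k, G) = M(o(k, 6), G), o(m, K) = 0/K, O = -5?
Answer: I*√526/2 ≈ 11.467*I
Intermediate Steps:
o(m, K) = 0
M(b, a) = 2 + b
h(k, G) = 2 (h(k, G) = 2 + 0 = 2)
Y(F) = ⅛
v = I*√526/4 (v = √(-33 + ⅛) = √(-263/8) = I*√526/4 ≈ 5.7337*I)
h(O, 5)*v = 2*(I*√526/4) = I*√526/2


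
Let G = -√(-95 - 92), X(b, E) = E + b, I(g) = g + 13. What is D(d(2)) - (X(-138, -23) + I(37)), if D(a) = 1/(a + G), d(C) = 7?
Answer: 26203/236 + I*√187/236 ≈ 111.03 + 0.057944*I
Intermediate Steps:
I(g) = 13 + g
G = -I*√187 (G = -√(-187) = -I*√187 ≈ -13.675*I)
D(a) = 1/(a - I*√187)
D(d(2)) - (X(-138, -23) + I(37)) = 1/(7 - I*√187) - ((-23 - 138) + (13 + 37)) = 1/(7 - I*√187) - (-161 + 50) = 1/(7 - I*√187) - 1*(-111) = 1/(7 - I*√187) + 111 = 111 + 1/(7 - I*√187)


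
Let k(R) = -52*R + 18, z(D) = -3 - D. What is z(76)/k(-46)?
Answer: -79/2410 ≈ -0.032780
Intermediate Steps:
k(R) = 18 - 52*R
z(76)/k(-46) = (-3 - 1*76)/(18 - 52*(-46)) = (-3 - 76)/(18 + 2392) = -79/2410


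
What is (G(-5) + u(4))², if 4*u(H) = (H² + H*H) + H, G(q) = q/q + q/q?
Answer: 121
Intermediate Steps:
G(q) = 2 (G(q) = 1 + 1 = 2)
u(H) = H²/2 + H/4 (u(H) = ((H² + H*H) + H)/4 = ((H² + H²) + H)/4 = (2*H² + H)/4 = (H + 2*H²)/4 = H²/2 + H/4)
(G(-5) + u(4))² = (2 + (¼)*4*(1 + 2*4))² = (2 + (¼)*4*(1 + 8))² = (2 + (¼)*4*9)² = (2 + 9)² = 11² = 121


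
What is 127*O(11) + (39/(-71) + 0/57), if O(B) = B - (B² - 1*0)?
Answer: -991909/71 ≈ -13971.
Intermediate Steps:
O(B) = B - B² (O(B) = B - (B² + 0) = B - B²)
127*O(11) + (39/(-71) + 0/57) = 127*(11*(1 - 1*11)) + (39/(-71) + 0/57) = 127*(11*(1 - 11)) + (39*(-1/71) + 0*(1/57)) = 127*(11*(-10)) + (-39/71 + 0) = 127*(-110) - 39/71 = -13970 - 39/71 = -991909/71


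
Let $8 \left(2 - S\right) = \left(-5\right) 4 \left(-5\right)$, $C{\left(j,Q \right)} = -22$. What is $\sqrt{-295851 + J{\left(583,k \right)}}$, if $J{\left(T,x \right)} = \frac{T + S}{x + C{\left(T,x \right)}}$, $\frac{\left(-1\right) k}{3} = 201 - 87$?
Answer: $\frac{i \sqrt{39199282486}}{364} \approx 543.92 i$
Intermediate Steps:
$k = -342$ ($k = - 3 \left(201 - 87\right) = \left(-3\right) 114 = -342$)
$S = - \frac{21}{2}$ ($S = 2 - \frac{\left(-5\right) 4 \left(-5\right)}{8} = 2 - \frac{\left(-20\right) \left(-5\right)}{8} = 2 - \frac{25}{2} = - \frac{21}{2} \approx -10.5$)
$J{\left(T,x \right)} = \frac{- \frac{21}{2} + T}{-22 + x}$ ($J{\left(T,x \right)} = \frac{T - \frac{21}{2}}{x - 22} = \frac{- \frac{21}{2} + T}{-22 + x}$)
$\sqrt{-295851 + J{\left(583,k \right)}} = \sqrt{-295851 + \frac{- \frac{21}{2} + 583}{-22 - 342}} = \sqrt{-295851 + \frac{1}{-364} \cdot \frac{1145}{2}} = \sqrt{-295851 - \frac{1145}{728}} = \sqrt{- \frac{215380673}{728}} = \frac{i \sqrt{39199282486}}{364}$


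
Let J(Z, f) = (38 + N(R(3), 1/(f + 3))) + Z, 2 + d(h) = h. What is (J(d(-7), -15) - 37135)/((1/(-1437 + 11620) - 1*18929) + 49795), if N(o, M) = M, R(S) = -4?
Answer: -4534214959/3771701748 ≈ -1.2022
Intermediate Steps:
d(h) = -2 + h
J(Z, f) = 38 + Z + 1/(3 + f) (J(Z, f) = (38 + 1/(f + 3)) + Z = (38 + 1/(3 + f)) + Z = 38 + Z + 1/(3 + f))
(J(d(-7), -15) - 37135)/((1/(-1437 + 11620) - 1*18929) + 49795) = ((1 + (3 - 15)*(38 + (-2 - 7)))/(3 - 15) - 37135)/((1/(-1437 + 11620) - 1*18929) + 49795) = ((1 - 12*(38 - 9))/(-12) - 37135)/((1/10183 - 18929) + 49795) = (-(1 - 12*29)/12 - 37135)/((1/10183 - 18929) + 49795) = (-(1 - 348)/12 - 37135)/(-192754006/10183 + 49795) = (-1/12*(-347) - 37135)/(314308479/10183) = (347/12 - 37135)*(10183/314308479) = -445273/12*10183/314308479 = -4534214959/3771701748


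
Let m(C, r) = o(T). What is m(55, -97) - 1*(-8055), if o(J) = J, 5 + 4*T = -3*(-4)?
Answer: 32227/4 ≈ 8056.8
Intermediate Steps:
T = 7/4 (T = -5/4 + (-3*(-4))/4 = -5/4 + (¼)*12 = -5/4 + 3 = 7/4 ≈ 1.7500)
m(C, r) = 7/4
m(55, -97) - 1*(-8055) = 7/4 - 1*(-8055) = 7/4 + 8055 = 32227/4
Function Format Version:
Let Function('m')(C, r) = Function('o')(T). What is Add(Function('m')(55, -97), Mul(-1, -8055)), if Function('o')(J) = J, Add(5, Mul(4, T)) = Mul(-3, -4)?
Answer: Rational(32227, 4) ≈ 8056.8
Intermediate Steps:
T = Rational(7, 4) (T = Add(Rational(-5, 4), Mul(Rational(1, 4), Mul(-3, -4))) = Add(Rational(-5, 4), Mul(Rational(1, 4), 12)) = Add(Rational(-5, 4), 3) = Rational(7, 4) ≈ 1.7500)
Function('m')(C, r) = Rational(7, 4)
Add(Function('m')(55, -97), Mul(-1, -8055)) = Add(Rational(7, 4), Mul(-1, -8055)) = Add(Rational(7, 4), 8055) = Rational(32227, 4)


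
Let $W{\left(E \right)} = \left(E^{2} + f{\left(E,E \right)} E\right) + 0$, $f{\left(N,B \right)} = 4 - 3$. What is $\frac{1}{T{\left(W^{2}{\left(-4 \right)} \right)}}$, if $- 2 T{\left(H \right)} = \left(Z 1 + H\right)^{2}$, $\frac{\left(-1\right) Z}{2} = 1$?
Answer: $- \frac{1}{10082} \approx -9.9187 \cdot 10^{-5}$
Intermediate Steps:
$Z = -2$ ($Z = \left(-2\right) 1 = -2$)
$f{\left(N,B \right)} = 1$ ($f{\left(N,B \right)} = 4 - 3 = 1$)
$W{\left(E \right)} = E + E^{2}$ ($W{\left(E \right)} = \left(E^{2} + 1 E\right) + 0 = \left(E^{2} + E\right) + 0 = \left(E + E^{2}\right) + 0 = E + E^{2}$)
$T{\left(H \right)} = - \frac{\left(-2 + H\right)^{2}}{2}$ ($T{\left(H \right)} = - \frac{\left(\left(-2\right) 1 + H\right)^{2}}{2} = - \frac{\left(-2 + H\right)^{2}}{2}$)
$\frac{1}{T{\left(W^{2}{\left(-4 \right)} \right)}} = \frac{1}{\left(- \frac{1}{2}\right) \left(-2 + \left(- 4 \left(1 - 4\right)\right)^{2}\right)^{2}} = \frac{1}{\left(- \frac{1}{2}\right) \left(-2 + \left(\left(-4\right) \left(-3\right)\right)^{2}\right)^{2}} = \frac{1}{\left(- \frac{1}{2}\right) \left(-2 + 12^{2}\right)^{2}} = \frac{1}{\left(- \frac{1}{2}\right) \left(-2 + 144\right)^{2}} = \frac{1}{\left(- \frac{1}{2}\right) 142^{2}} = \frac{1}{\left(- \frac{1}{2}\right) 20164} = \frac{1}{-10082} = - \frac{1}{10082}$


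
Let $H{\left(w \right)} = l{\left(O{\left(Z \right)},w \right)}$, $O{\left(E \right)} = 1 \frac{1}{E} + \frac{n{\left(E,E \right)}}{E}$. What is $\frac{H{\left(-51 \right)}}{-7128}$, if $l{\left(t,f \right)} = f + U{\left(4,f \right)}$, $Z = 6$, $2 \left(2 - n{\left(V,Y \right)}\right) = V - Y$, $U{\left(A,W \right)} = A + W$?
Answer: $\frac{49}{3564} \approx 0.013749$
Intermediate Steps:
$n{\left(V,Y \right)} = 2 + \frac{Y}{2} - \frac{V}{2}$ ($n{\left(V,Y \right)} = 2 - \frac{V - Y}{2} = 2 - \left(\frac{V}{2} - \frac{Y}{2}\right) = 2 + \frac{Y}{2} - \frac{V}{2}$)
$O{\left(E \right)} = \frac{3}{E}$ ($O{\left(E \right)} = 1 \frac{1}{E} + \frac{2 + \frac{E}{2} - \frac{E}{2}}{E} = \frac{1}{E} + \frac{2}{E} = \frac{3}{E}$)
$l{\left(t,f \right)} = 4 + 2 f$ ($l{\left(t,f \right)} = f + \left(4 + f\right) = 4 + 2 f$)
$H{\left(w \right)} = 4 + 2 w$
$\frac{H{\left(-51 \right)}}{-7128} = \frac{4 + 2 \left(-51\right)}{-7128} = \left(4 - 102\right) \left(- \frac{1}{7128}\right) = \left(-98\right) \left(- \frac{1}{7128}\right) = \frac{49}{3564}$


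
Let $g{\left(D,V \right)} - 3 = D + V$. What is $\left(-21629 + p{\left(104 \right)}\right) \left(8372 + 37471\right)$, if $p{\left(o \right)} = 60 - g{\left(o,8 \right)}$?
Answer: $-994059612$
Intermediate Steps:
$g{\left(D,V \right)} = 3 + D + V$ ($g{\left(D,V \right)} = 3 + \left(D + V\right) = 3 + D + V$)
$p{\left(o \right)} = 49 - o$ ($p{\left(o \right)} = 60 - \left(3 + o + 8\right) = 60 - \left(11 + o\right) = 49 - o$)
$\left(-21629 + p{\left(104 \right)}\right) \left(8372 + 37471\right) = \left(-21629 + \left(49 - 104\right)\right) \left(8372 + 37471\right) = \left(-21629 + \left(49 - 104\right)\right) 45843 = \left(-21629 - 55\right) 45843 = \left(-21684\right) 45843 = -994059612$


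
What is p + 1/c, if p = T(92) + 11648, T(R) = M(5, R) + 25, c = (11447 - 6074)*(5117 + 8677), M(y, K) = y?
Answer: 865516861837/74115162 ≈ 11678.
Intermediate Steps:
c = 74115162 (c = 5373*13794 = 74115162)
T(R) = 30 (T(R) = 5 + 25 = 30)
p = 11678 (p = 30 + 11648 = 11678)
p + 1/c = 11678 + 1/74115162 = 865516861837/74115162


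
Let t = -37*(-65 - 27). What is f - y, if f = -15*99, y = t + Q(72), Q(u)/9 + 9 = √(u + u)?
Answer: -4916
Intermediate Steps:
t = 3404 (t = -37*(-92) = 3404)
Q(u) = -81 + 9*√2*√u (Q(u) = -81 + 9*√(u + u) = -81 + 9*√(2*u) = -81 + 9*(√2*√u) = -81 + 9*√2*√u)
y = 3431 (y = 3404 + (-81 + 9*√2*√72) = 3404 + (-81 + 9*√2*(6*√2)) = 3404 + (-81 + 108) = 3404 + 27 = 3431)
f = -1485
f - y = -1485 - 1*3431 = -1485 - 3431 = -4916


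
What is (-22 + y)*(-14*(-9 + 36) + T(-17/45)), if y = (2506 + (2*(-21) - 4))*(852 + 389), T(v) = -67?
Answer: -1358512910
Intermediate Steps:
y = 3052860 (y = (2506 + (-42 - 4))*1241 = (2506 - 46)*1241 = 2460*1241 = 3052860)
(-22 + y)*(-14*(-9 + 36) + T(-17/45)) = (-22 + 3052860)*(-14*(-9 + 36) - 67) = 3052838*(-14*27 - 67) = 3052838*(-378 - 67) = 3052838*(-445) = -1358512910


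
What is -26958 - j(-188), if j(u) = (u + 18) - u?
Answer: -26976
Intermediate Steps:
j(u) = 18 (j(u) = (18 + u) - u = 18)
-26958 - j(-188) = -26958 - 1*18 = -26958 - 18 = -26976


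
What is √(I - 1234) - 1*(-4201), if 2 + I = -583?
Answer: 4201 + I*√1819 ≈ 4201.0 + 42.65*I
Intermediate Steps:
I = -585 (I = -2 - 583 = -585)
√(I - 1234) - 1*(-4201) = √(-585 - 1234) - 1*(-4201) = √(-1819) + 4201 = I*√1819 + 4201 = 4201 + I*√1819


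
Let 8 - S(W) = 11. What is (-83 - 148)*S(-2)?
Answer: 693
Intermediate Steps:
S(W) = -3 (S(W) = 8 - 1*11 = 8 - 11 = -3)
(-83 - 148)*S(-2) = (-83 - 148)*(-3) = -231*(-3) = 693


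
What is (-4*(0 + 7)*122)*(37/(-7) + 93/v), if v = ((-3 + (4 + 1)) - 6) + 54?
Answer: 292556/25 ≈ 11702.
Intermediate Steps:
v = 50 (v = ((-3 + 5) - 6) + 54 = (2 - 6) + 54 = -4 + 54 = 50)
(-4*(0 + 7)*122)*(37/(-7) + 93/v) = (-4*(0 + 7)*122)*(37/(-7) + 93/50) = (-4*7*122)*(37*(-⅐) + 93*(1/50)) = (-28*122)*(-37/7 + 93/50) = -3416*(-1199/350) = 292556/25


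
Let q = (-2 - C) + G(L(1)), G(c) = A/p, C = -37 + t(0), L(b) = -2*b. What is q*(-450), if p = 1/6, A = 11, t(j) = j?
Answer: -45450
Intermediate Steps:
C = -37 (C = -37 + 0 = -37)
p = 1/6 ≈ 0.16667
G(c) = 66 (G(c) = 11/(1/6) = 11*6 = 66)
q = 101 (q = (-2 - 1*(-37)) + 66 = (-2 + 37) + 66 = 35 + 66 = 101)
q*(-450) = 101*(-450) = -45450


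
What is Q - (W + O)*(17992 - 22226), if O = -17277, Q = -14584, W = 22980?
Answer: 24131918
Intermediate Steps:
Q - (W + O)*(17992 - 22226) = -14584 - (22980 - 17277)*(17992 - 22226) = -14584 - 5703*(-4234) = -14584 - 1*(-24146502) = -14584 + 24146502 = 24131918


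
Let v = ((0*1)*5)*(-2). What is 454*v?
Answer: 0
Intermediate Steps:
v = 0 (v = (0*5)*(-2) = 0*(-2) = 0)
454*v = 454*0 = 0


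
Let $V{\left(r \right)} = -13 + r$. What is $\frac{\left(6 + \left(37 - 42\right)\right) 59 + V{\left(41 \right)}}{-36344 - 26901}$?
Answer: $- \frac{87}{63245} \approx -0.0013756$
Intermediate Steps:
$\frac{\left(6 + \left(37 - 42\right)\right) 59 + V{\left(41 \right)}}{-36344 - 26901} = \frac{\left(6 + \left(37 - 42\right)\right) 59 + \left(-13 + 41\right)}{-36344 - 26901} = \frac{\left(6 + \left(37 - 42\right)\right) 59 + 28}{-63245} = \left(\left(6 - 5\right) 59 + 28\right) \left(- \frac{1}{63245}\right) = \left(1 \cdot 59 + 28\right) \left(- \frac{1}{63245}\right) = \left(59 + 28\right) \left(- \frac{1}{63245}\right) = 87 \left(- \frac{1}{63245}\right) = - \frac{87}{63245}$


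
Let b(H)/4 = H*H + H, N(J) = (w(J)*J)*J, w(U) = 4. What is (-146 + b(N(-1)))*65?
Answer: -4290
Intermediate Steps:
N(J) = 4*J**2 (N(J) = (4*J)*J = 4*J**2)
b(H) = 4*H + 4*H**2 (b(H) = 4*(H*H + H) = 4*(H**2 + H) = 4*(H + H**2) = 4*H + 4*H**2)
(-146 + b(N(-1)))*65 = (-146 + 4*(4*(-1)**2)*(1 + 4*(-1)**2))*65 = (-146 + 4*(4*1)*(1 + 4*1))*65 = (-146 + 4*4*(1 + 4))*65 = (-146 + 4*4*5)*65 = (-146 + 80)*65 = -66*65 = -4290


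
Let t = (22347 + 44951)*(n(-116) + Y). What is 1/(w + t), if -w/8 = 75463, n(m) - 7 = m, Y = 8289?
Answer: 1/549893936 ≈ 1.8185e-9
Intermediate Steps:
n(m) = 7 + m
w = -603704 (w = -8*75463 = -603704)
t = 550497640 (t = (22347 + 44951)*((7 - 116) + 8289) = 67298*(-109 + 8289) = 67298*8180 = 550497640)
1/(w + t) = 1/(-603704 + 550497640) = 1/549893936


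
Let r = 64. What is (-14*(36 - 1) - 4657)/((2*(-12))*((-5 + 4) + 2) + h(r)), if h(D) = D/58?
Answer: 149263/664 ≈ 224.79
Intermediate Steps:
h(D) = D/58 (h(D) = D*(1/58) = D/58)
(-14*(36 - 1) - 4657)/((2*(-12))*((-5 + 4) + 2) + h(r)) = (-14*(36 - 1) - 4657)/((2*(-12))*((-5 + 4) + 2) + (1/58)*64) = (-14*35 - 4657)/(-24*(-1 + 2) + 32/29) = (-490 - 4657)/(-24*1 + 32/29) = -5147/(-24 + 32/29) = -5147/(-664/29) = -5147*(-29/664) = 149263/664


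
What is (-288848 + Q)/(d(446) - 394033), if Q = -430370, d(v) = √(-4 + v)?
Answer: 283395626194/155262004647 + 719218*√442/155262004647 ≈ 1.8254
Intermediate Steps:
(-288848 + Q)/(d(446) - 394033) = (-288848 - 430370)/(√(-4 + 446) - 394033) = -719218/(√442 - 394033) = -719218/(-394033 + √442)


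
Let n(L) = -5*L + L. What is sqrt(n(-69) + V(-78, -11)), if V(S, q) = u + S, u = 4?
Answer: sqrt(202) ≈ 14.213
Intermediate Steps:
V(S, q) = 4 + S
n(L) = -4*L
sqrt(n(-69) + V(-78, -11)) = sqrt(-4*(-69) + (4 - 78)) = sqrt(276 - 74) = sqrt(202)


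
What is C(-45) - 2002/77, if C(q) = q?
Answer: -71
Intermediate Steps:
C(-45) - 2002/77 = -45 - 2002/77 = -45 - 22*13/11 = -45 - 26 = -71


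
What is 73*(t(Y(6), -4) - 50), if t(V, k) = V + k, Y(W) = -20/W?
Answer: -12556/3 ≈ -4185.3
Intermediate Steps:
Y(W) = -20/W
73*(t(Y(6), -4) - 50) = 73*((-20/6 - 4) - 50) = 73*((-20*1/6 - 4) - 50) = 73*((-10/3 - 4) - 50) = 73*(-22/3 - 50) = 73*(-172/3) = -12556/3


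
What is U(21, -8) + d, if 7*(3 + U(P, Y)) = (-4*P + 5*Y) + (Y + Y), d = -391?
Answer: -414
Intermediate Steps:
U(P, Y) = -3 + Y - 4*P/7 (U(P, Y) = -3 + ((-4*P + 5*Y) + (Y + Y))/7 = -3 + ((-4*P + 5*Y) + 2*Y)/7 = -3 + (-4*P + 7*Y)/7 = -3 + (Y - 4*P/7) = -3 + Y - 4*P/7)
U(21, -8) + d = (-3 - 8 - 4/7*21) - 391 = (-3 - 8 - 12) - 391 = -23 - 391 = -414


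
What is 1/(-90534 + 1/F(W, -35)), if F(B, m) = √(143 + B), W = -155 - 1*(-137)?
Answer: -11316750/1024550644499 - 5*√5/1024550644499 ≈ -1.1046e-5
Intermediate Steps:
W = -18 (W = -155 + 137 = -18)
1/(-90534 + 1/F(W, -35)) = 1/(-90534 + 1/(√(143 - 18))) = 1/(-90534 + 1/(√125)) = 1/(-90534 + 1/(5*√5)) = 1/(-90534 + √5/25)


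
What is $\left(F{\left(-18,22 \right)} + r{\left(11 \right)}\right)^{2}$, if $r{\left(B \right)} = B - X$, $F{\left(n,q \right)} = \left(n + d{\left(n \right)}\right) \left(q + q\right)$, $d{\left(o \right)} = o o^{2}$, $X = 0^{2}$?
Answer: $66249097321$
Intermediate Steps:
$X = 0$
$d{\left(o \right)} = o^{3}$
$F{\left(n,q \right)} = 2 q \left(n + n^{3}\right)$ ($F{\left(n,q \right)} = \left(n + n^{3}\right) \left(q + q\right) = \left(n + n^{3}\right) 2 q = 2 q \left(n + n^{3}\right)$)
$r{\left(B \right)} = B$ ($r{\left(B \right)} = B - 0 = B + 0 = B$)
$\left(F{\left(-18,22 \right)} + r{\left(11 \right)}\right)^{2} = \left(2 \left(-18\right) 22 \left(1 + \left(-18\right)^{2}\right) + 11\right)^{2} = \left(2 \left(-18\right) 22 \left(1 + 324\right) + 11\right)^{2} = \left(2 \left(-18\right) 22 \cdot 325 + 11\right)^{2} = \left(-257400 + 11\right)^{2} = \left(-257389\right)^{2} = 66249097321$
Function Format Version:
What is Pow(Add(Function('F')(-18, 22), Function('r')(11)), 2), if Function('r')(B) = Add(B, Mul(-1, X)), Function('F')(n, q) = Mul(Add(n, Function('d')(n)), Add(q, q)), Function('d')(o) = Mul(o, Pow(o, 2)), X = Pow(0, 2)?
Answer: 66249097321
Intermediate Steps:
X = 0
Function('d')(o) = Pow(o, 3)
Function('F')(n, q) = Mul(2, q, Add(n, Pow(n, 3))) (Function('F')(n, q) = Mul(Add(n, Pow(n, 3)), Add(q, q)) = Mul(Add(n, Pow(n, 3)), Mul(2, q)) = Mul(2, q, Add(n, Pow(n, 3))))
Function('r')(B) = B (Function('r')(B) = Add(B, Mul(-1, 0)) = Add(B, 0) = B)
Pow(Add(Function('F')(-18, 22), Function('r')(11)), 2) = Pow(Add(Mul(2, -18, 22, Add(1, Pow(-18, 2))), 11), 2) = Pow(Add(Mul(2, -18, 22, Add(1, 324)), 11), 2) = Pow(Add(Mul(2, -18, 22, 325), 11), 2) = Pow(Add(-257400, 11), 2) = Pow(-257389, 2) = 66249097321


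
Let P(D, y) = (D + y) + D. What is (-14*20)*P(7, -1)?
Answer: -3640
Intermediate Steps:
P(D, y) = y + 2*D
(-14*20)*P(7, -1) = (-14*20)*(-1 + 2*7) = -280*(-1 + 14) = -280*13 = -3640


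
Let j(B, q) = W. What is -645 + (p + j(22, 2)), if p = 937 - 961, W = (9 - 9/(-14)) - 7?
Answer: -9329/14 ≈ -666.36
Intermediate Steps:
W = 37/14 (W = (9 - 9*(-1/14)) - 7 = (9 + 9/14) - 7 = 135/14 - 7 = 37/14 ≈ 2.6429)
p = -24
j(B, q) = 37/14
-645 + (p + j(22, 2)) = -645 + (-24 + 37/14) = -645 - 299/14 = -9329/14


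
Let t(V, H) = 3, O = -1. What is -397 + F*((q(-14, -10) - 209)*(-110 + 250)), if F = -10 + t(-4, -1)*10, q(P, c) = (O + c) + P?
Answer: -655597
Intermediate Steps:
q(P, c) = -1 + P + c (q(P, c) = (-1 + c) + P = -1 + P + c)
F = 20 (F = -10 + 3*10 = -10 + 30 = 20)
-397 + F*((q(-14, -10) - 209)*(-110 + 250)) = -397 + 20*(((-1 - 14 - 10) - 209)*(-110 + 250)) = -397 + 20*((-25 - 209)*140) = -397 + 20*(-234*140) = -397 + 20*(-32760) = -397 - 655200 = -655597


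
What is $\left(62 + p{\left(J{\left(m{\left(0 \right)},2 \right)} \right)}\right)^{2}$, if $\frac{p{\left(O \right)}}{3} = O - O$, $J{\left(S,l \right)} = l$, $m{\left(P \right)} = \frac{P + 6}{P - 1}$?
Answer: $3844$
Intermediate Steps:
$m{\left(P \right)} = \frac{6 + P}{-1 + P}$
$p{\left(O \right)} = 0$ ($p{\left(O \right)} = 3 \left(O - O\right) = 3 \cdot 0 = 0$)
$\left(62 + p{\left(J{\left(m{\left(0 \right)},2 \right)} \right)}\right)^{2} = \left(62 + 0\right)^{2} = 62^{2} = 3844$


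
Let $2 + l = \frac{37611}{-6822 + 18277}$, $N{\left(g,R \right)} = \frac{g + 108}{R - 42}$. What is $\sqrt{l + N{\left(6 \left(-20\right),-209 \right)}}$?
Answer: $\frac{\sqrt{11004591244255}}{2875205} \approx 1.1538$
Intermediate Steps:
$N{\left(g,R \right)} = \frac{108 + g}{-42 + R}$
$l = \frac{14701}{11455}$ ($l = -2 + \frac{37611}{-6822 + 18277} = -2 + \frac{37611}{11455} = \frac{14701}{11455} \approx 1.2834$)
$\sqrt{l + N{\left(6 \left(-20\right),-209 \right)}} = \sqrt{\frac{14701}{11455} + \frac{108 + 6 \left(-20\right)}{-42 - 209}} = \sqrt{\frac{14701}{11455} + \frac{108 - 120}{-251}} = \sqrt{\frac{14701}{11455} - - \frac{12}{251}} = \sqrt{\frac{14701}{11455} + \frac{12}{251}} = \sqrt{\frac{3827411}{2875205}} = \frac{\sqrt{11004591244255}}{2875205}$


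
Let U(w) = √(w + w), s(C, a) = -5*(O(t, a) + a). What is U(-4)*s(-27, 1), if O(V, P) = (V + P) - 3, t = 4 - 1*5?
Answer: 20*I*√2 ≈ 28.284*I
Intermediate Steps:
t = -1 (t = 4 - 5 = -1)
O(V, P) = -3 + P + V (O(V, P) = (P + V) - 3 = -3 + P + V)
s(C, a) = 20 - 10*a (s(C, a) = -5*((-3 + a - 1) + a) = -5*((-4 + a) + a) = -5*(-4 + 2*a) = 20 - 10*a)
U(w) = √2*√w (U(w) = √(2*w) = √2*√w)
U(-4)*s(-27, 1) = (√2*√(-4))*(20 - 10*1) = (√2*(2*I))*(20 - 10) = (2*I*√2)*10 = 20*I*√2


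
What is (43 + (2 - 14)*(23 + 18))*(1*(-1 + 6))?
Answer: -2245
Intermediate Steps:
(43 + (2 - 14)*(23 + 18))*(1*(-1 + 6)) = (43 - 12*41)*(1*5) = (43 - 492)*5 = -449*5 = -2245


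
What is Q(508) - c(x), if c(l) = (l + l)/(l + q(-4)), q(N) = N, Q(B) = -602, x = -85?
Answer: -53748/89 ≈ -603.91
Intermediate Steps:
c(l) = 2*l/(-4 + l) (c(l) = (l + l)/(l - 4) = (2*l)/(-4 + l) = 2*l/(-4 + l))
Q(508) - c(x) = -602 - 2*(-85)/(-4 - 85) = -602 - 2*(-85)/(-89) = -602 - 2*(-85)*(-1)/89 = -602 - 1*170/89 = -602 - 170/89 = -53748/89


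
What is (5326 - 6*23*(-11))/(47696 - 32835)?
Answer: 6844/14861 ≈ 0.46053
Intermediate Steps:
(5326 - 6*23*(-11))/(47696 - 32835) = (5326 - 138*(-11))/14861 = (5326 + 1518)*(1/14861) = 6844*(1/14861) = 6844/14861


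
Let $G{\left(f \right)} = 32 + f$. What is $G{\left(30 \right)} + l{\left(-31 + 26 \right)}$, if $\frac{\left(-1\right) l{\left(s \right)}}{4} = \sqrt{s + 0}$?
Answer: $62 - 4 i \sqrt{5} \approx 62.0 - 8.9443 i$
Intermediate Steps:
$l{\left(s \right)} = - 4 \sqrt{s}$ ($l{\left(s \right)} = - 4 \sqrt{s + 0} = - 4 \sqrt{s}$)
$G{\left(30 \right)} + l{\left(-31 + 26 \right)} = \left(32 + 30\right) - 4 \sqrt{-31 + 26} = 62 - 4 \sqrt{-5} = 62 - 4 i \sqrt{5}$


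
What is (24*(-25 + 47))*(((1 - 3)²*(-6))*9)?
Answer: -114048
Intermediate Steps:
(24*(-25 + 47))*(((1 - 3)²*(-6))*9) = (24*22)*(((-2)²*(-6))*9) = 528*((4*(-6))*9) = 528*(-24*9) = 528*(-216) = -114048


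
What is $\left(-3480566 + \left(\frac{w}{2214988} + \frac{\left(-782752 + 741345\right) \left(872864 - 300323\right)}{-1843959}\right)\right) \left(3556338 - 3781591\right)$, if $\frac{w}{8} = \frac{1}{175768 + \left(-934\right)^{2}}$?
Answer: $\frac{19903950844473740688125182127}{25481560567183006} \approx 7.8111 \cdot 10^{11}$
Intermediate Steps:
$w = \frac{2}{262031}$ ($w = \frac{8}{175768 + \left(-934\right)^{2}} = \frac{8}{175768 + 872356} = \frac{8}{1048124} = 8 \cdot \frac{1}{1048124} = \frac{2}{262031} \approx 7.6327 \cdot 10^{-6}$)
$\left(-3480566 + \left(\frac{w}{2214988} + \frac{\left(-782752 + 741345\right) \left(872864 - 300323\right)}{-1843959}\right)\right) \left(3556338 - 3781591\right) = \left(-3480566 + \left(\frac{2}{262031 \cdot 2214988} + \frac{\left(-782752 + 741345\right) \left(872864 - 300323\right)}{-1843959}\right)\right) \left(3556338 - 3781591\right) = \left(-3480566 + \left(\frac{2}{262031} \cdot \frac{1}{2214988} + \left(-41407\right) 572541 \left(- \frac{1}{1843959}\right)\right)\right) \left(-225253\right) = \left(-3480566 + \left(\frac{1}{290197760314} - - \frac{7902401729}{614653}\right)\right) \left(-225253\right) = \left(-3480566 + \left(\frac{1}{290197760314} + \frac{7902401729}{614653}\right)\right) \left(-225253\right) = \left(-3480566 + \frac{2293259282857281797559}{178370923970281042}\right) \left(-225253\right) = \left(- \frac{618538514076687923432213}{178370923970281042}\right) \left(-225253\right) = \frac{19903950844473740688125182127}{25481560567183006}$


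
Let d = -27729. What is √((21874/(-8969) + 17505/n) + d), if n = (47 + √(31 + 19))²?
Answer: √(-5037966907767720 - 1048475555133250*√2)/(8969*√(2259 + 470*√2)) ≈ 166.51*I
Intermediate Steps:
n = (47 + 5*√2)² (n = (47 + √50)² = (47 + 5*√2)² ≈ 2923.7)
√((21874/(-8969) + 17505/n) + d) = √((21874/(-8969) + 17505/(2259 + 470*√2)) - 27729) = √((21874*(-1/8969) + 17505/(2259 + 470*√2)) - 27729) = √((-21874/8969 + 17505/(2259 + 470*√2)) - 27729) = √(-248723275/8969 + 17505/(2259 + 470*√2))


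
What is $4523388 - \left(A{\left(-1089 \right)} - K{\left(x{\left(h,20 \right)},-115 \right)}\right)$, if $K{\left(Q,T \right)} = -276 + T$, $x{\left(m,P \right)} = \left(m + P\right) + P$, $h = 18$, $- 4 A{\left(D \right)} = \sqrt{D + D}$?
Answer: $4522997 + \frac{33 i \sqrt{2}}{4} \approx 4.523 \cdot 10^{6} + 11.667 i$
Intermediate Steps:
$A{\left(D \right)} = - \frac{\sqrt{2} \sqrt{D}}{4}$ ($A{\left(D \right)} = - \frac{\sqrt{D + D}}{4} = - \frac{\sqrt{2 D}}{4} = - \frac{\sqrt{2} \sqrt{D}}{4}$)
$x{\left(m,P \right)} = m + 2 P$ ($x{\left(m,P \right)} = \left(P + m\right) + P = m + 2 P$)
$4523388 - \left(A{\left(-1089 \right)} - K{\left(x{\left(h,20 \right)},-115 \right)}\right) = 4523388 - \left(- \frac{\sqrt{2} \sqrt{-1089}}{4} - \left(-276 - 115\right)\right) = 4523388 - \left(- \frac{\sqrt{2} \cdot 33 i}{4} - -391\right) = 4523388 - \left(- \frac{33 i \sqrt{2}}{4} + 391\right) = 4523388 - \left(391 - \frac{33 i \sqrt{2}}{4}\right) = 4522997 + \frac{33 i \sqrt{2}}{4}$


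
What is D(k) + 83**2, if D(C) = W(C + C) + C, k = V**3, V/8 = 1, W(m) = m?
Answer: 8425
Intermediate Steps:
V = 8 (V = 8*1 = 8)
k = 512 (k = 8**3 = 512)
D(C) = 3*C (D(C) = (C + C) + C = 2*C + C = 3*C)
D(k) + 83**2 = 3*512 + 83**2 = 1536 + 6889 = 8425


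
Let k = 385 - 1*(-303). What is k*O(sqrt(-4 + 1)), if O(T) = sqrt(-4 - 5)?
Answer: 2064*I ≈ 2064.0*I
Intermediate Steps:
O(T) = 3*I (O(T) = sqrt(-9) = 3*I)
k = 688 (k = 385 + 303 = 688)
k*O(sqrt(-4 + 1)) = 688*(3*I) = 2064*I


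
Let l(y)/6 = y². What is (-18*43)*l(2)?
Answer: -18576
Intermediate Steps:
l(y) = 6*y²
(-18*43)*l(2) = (-18*43)*(6*2²) = -4644*4 = -774*24 = -18576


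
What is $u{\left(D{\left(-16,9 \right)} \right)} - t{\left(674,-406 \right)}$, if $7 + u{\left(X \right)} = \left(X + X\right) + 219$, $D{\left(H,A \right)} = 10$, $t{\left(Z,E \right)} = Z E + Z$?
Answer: $273202$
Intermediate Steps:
$t{\left(Z,E \right)} = Z + E Z$ ($t{\left(Z,E \right)} = E Z + Z = Z + E Z$)
$u{\left(X \right)} = 212 + 2 X$ ($u{\left(X \right)} = -7 + \left(\left(X + X\right) + 219\right) = -7 + \left(2 X + 219\right) = -7 + \left(219 + 2 X\right) = 212 + 2 X$)
$u{\left(D{\left(-16,9 \right)} \right)} - t{\left(674,-406 \right)} = \left(212 + 2 \cdot 10\right) - 674 \left(1 - 406\right) = \left(212 + 20\right) - 674 \left(-405\right) = 232 - -272970 = 232 + 272970 = 273202$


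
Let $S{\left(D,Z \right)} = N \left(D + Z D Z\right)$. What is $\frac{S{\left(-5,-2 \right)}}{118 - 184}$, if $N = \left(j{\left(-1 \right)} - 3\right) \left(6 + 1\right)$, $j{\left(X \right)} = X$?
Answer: $- \frac{350}{33} \approx -10.606$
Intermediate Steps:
$N = -28$ ($N = \left(-1 - 3\right) \left(6 + 1\right) = \left(-4\right) 7 = -28$)
$S{\left(D,Z \right)} = - 28 D - 28 D Z^{2}$ ($S{\left(D,Z \right)} = - 28 \left(D + Z D Z\right) = - 28 \left(D + D Z Z\right) = - 28 \left(D + D Z^{2}\right) = - 28 D - 28 D Z^{2}$)
$\frac{S{\left(-5,-2 \right)}}{118 - 184} = \frac{\left(-28\right) \left(-5\right) \left(1 + \left(-2\right)^{2}\right)}{118 - 184} = \frac{\left(-28\right) \left(-5\right) \left(1 + 4\right)}{-66} = \left(-28\right) \left(-5\right) 5 \left(- \frac{1}{66}\right) = 700 \left(- \frac{1}{66}\right) = - \frac{350}{33}$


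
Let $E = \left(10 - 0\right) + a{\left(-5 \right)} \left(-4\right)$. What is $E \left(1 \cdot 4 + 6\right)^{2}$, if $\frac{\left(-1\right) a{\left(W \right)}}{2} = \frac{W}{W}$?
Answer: $1800$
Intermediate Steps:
$a{\left(W \right)} = -2$ ($a{\left(W \right)} = - 2 \frac{W}{W} = \left(-2\right) 1 = -2$)
$E = 18$ ($E = \left(10 - 0\right) - -8 = \left(10 + 0\right) + 8 = 10 + 8 = 18$)
$E \left(1 \cdot 4 + 6\right)^{2} = 18 \left(1 \cdot 4 + 6\right)^{2} = 18 \left(4 + 6\right)^{2} = 18 \cdot 10^{2} = 18 \cdot 100 = 1800$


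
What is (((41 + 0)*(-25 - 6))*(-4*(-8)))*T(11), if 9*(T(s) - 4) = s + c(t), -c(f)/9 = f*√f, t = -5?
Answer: -1911584/9 - 203360*I*√5 ≈ -2.124e+5 - 4.5473e+5*I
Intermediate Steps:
c(f) = -9*f^(3/2) (c(f) = -9*f*√f = -9*f^(3/2))
T(s) = 4 + s/9 + 5*I*√5 (T(s) = 4 + (s - (-45)*I*√5)/9 = 4 + (s + 45*I*√5)/9 = 4 + (s/9 + 5*I*√5) = 4 + s/9 + 5*I*√5)
(((41 + 0)*(-25 - 6))*(-4*(-8)))*T(11) = (((41 + 0)*(-25 - 6))*(-4*(-8)))*(4 + (⅑)*11 + 5*I*√5) = ((41*(-31))*32)*(4 + 11/9 + 5*I*√5) = (-1271*32)*(47/9 + 5*I*√5) = -40672*(47/9 + 5*I*√5) = -1911584/9 - 203360*I*√5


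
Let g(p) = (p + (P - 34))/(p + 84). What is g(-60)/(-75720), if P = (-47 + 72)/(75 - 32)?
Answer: 1339/26047680 ≈ 5.1406e-5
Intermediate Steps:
P = 25/43 ≈ 0.58140
g(p) = (-1437/43 + p)/(84 + p) (g(p) = (p + (25/43 - 34))/(p + 84) = (p - 1437/43)/(84 + p) = (-1437/43 + p)/(84 + p))
g(-60)/(-75720) = ((-1437/43 - 60)/(84 - 60))/(-75720) = (-4017/43/24)*(-1/75720) = ((1/24)*(-4017/43))*(-1/75720) = -1339/344*(-1/75720) = 1339/26047680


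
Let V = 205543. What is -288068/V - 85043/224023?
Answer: -82013850913/46046359489 ≈ -1.7811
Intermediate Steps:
-288068/V - 85043/224023 = -288068/205543 - 85043/224023 = -82013850913/46046359489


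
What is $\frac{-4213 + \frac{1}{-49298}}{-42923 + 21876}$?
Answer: $\frac{207692475}{1037575006} \approx 0.20017$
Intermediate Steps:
$\frac{-4213 + \frac{1}{-49298}}{-42923 + 21876} = \frac{-4213 - \frac{1}{49298}}{-21047} = \left(- \frac{207692475}{49298}\right) \left(- \frac{1}{21047}\right) = \frac{207692475}{1037575006}$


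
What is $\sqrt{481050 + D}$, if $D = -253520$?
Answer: $\sqrt{227530} \approx 477.0$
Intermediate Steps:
$\sqrt{481050 + D} = \sqrt{481050 - 253520} = \sqrt{227530}$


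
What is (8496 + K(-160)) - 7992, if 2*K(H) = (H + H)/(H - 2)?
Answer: 40904/81 ≈ 504.99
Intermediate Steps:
K(H) = H/(-2 + H) (K(H) = ((H + H)/(H - 2))/2 = ((2*H)/(-2 + H))/2 = (2*H/(-2 + H))/2 = H/(-2 + H))
(8496 + K(-160)) - 7992 = (8496 - 160/(-2 - 160)) - 7992 = (8496 - 160/(-162)) - 7992 = (8496 - 160*(-1/162)) - 7992 = (8496 + 80/81) - 7992 = 688256/81 - 7992 = 40904/81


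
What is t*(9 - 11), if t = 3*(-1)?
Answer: 6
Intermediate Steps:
t = -3
t*(9 - 11) = -3*(9 - 11) = -3*(-2) = 6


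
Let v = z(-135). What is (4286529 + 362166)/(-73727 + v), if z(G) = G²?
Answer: -4648695/55502 ≈ -83.757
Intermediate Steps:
v = 18225 (v = (-135)² = 18225)
(4286529 + 362166)/(-73727 + v) = (4286529 + 362166)/(-73727 + 18225) = 4648695/(-55502) = 4648695*(-1/55502) = -4648695/55502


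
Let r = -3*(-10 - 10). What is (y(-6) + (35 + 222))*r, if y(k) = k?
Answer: 15060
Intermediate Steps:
r = 60 (r = -3*(-20) = 60)
(y(-6) + (35 + 222))*r = (-6 + (35 + 222))*60 = (-6 + 257)*60 = 251*60 = 15060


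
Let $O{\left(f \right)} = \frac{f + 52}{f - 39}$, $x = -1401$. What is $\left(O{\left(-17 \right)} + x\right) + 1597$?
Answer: $\frac{1563}{8} \approx 195.38$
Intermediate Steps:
$O{\left(f \right)} = \frac{52 + f}{-39 + f}$
$\left(O{\left(-17 \right)} + x\right) + 1597 = \left(\frac{52 - 17}{-39 - 17} - 1401\right) + 1597 = \left(\frac{1}{-56} \cdot 35 - 1401\right) + 1597 = \left(\left(- \frac{1}{56}\right) 35 - 1401\right) + 1597 = \left(- \frac{5}{8} - 1401\right) + 1597 = - \frac{11213}{8} + 1597 = \frac{1563}{8}$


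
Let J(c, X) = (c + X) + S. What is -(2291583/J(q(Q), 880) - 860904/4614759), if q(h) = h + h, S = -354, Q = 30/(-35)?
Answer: -8224729266311/1881796170 ≈ -4370.7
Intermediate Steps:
Q = -6/7 (Q = 30*(-1/35) = -6/7 ≈ -0.85714)
q(h) = 2*h
J(c, X) = -354 + X + c (J(c, X) = (c + X) - 354 = (X + c) - 354 = -354 + X + c)
-(2291583/J(q(Q), 880) - 860904/4614759) = -(2291583/(-354 + 880 + 2*(-6/7)) - 860904/4614759) = -(2291583/(-354 + 880 - 12/7) - 860904*1/4614759) = -(2291583/(3670/7) - 95656/512751) = -(2291583*(7/3670) - 95656/512751) = -(16041081/3670 - 95656/512751) = -1*8224729266311/1881796170 = -8224729266311/1881796170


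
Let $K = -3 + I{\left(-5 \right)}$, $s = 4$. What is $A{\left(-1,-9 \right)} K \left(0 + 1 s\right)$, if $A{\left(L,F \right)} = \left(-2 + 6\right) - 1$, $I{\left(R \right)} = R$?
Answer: $-96$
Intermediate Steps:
$K = -8$ ($K = -3 - 5 = -8$)
$A{\left(L,F \right)} = 3$ ($A{\left(L,F \right)} = 4 - 1 = 3$)
$A{\left(-1,-9 \right)} K \left(0 + 1 s\right) = 3 \left(- 8 \left(0 + 1 \cdot 4\right)\right) = 3 \left(- 8 \left(0 + 4\right)\right) = 3 \left(\left(-8\right) 4\right) = 3 \left(-32\right) = -96$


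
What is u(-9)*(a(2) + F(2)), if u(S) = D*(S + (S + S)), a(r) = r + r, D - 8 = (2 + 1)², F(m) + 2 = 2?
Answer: -1836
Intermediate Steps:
F(m) = 0 (F(m) = -2 + 2 = 0)
D = 17 (D = 8 + (2 + 1)² = 8 + 3² = 8 + 9 = 17)
a(r) = 2*r
u(S) = 51*S (u(S) = 17*(S + (S + S)) = 17*(S + 2*S) = 17*(3*S) = 51*S)
u(-9)*(a(2) + F(2)) = (51*(-9))*(2*2 + 0) = -459*(4 + 0) = -459*4 = -1836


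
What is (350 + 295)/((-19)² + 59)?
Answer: 43/28 ≈ 1.5357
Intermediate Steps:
(350 + 295)/((-19)² + 59) = 645/(361 + 59) = 645/420 = 645*(1/420) = 43/28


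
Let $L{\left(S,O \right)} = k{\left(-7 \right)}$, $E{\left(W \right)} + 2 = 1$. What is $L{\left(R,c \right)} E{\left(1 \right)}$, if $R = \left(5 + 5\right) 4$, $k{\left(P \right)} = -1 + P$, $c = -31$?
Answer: $8$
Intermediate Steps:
$E{\left(W \right)} = -1$ ($E{\left(W \right)} = -2 + 1 = -1$)
$R = 40$ ($R = 10 \cdot 4 = 40$)
$L{\left(S,O \right)} = -8$ ($L{\left(S,O \right)} = -1 - 7 = -8$)
$L{\left(R,c \right)} E{\left(1 \right)} = \left(-8\right) \left(-1\right) = 8$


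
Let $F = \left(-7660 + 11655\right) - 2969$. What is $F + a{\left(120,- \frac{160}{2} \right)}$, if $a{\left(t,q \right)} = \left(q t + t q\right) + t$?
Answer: $-18054$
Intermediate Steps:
$a{\left(t,q \right)} = t + 2 q t$ ($a{\left(t,q \right)} = \left(q t + q t\right) + t = 2 q t + t = t + 2 q t$)
$F = 1026$ ($F = 3995 - 2969 = 1026$)
$F + a{\left(120,- \frac{160}{2} \right)} = 1026 + 120 \left(1 + 2 \left(- \frac{160}{2}\right)\right) = 1026 + 120 \left(1 + 2 \left(\left(-160\right) \frac{1}{2}\right)\right) = 1026 + 120 \left(1 + 2 \left(-80\right)\right) = 1026 + 120 \left(1 - 160\right) = 1026 + 120 \left(-159\right) = 1026 - 19080 = -18054$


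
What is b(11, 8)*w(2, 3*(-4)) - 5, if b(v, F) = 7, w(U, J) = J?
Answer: -89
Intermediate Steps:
b(11, 8)*w(2, 3*(-4)) - 5 = 7*(3*(-4)) - 5 = 7*(-12) - 5 = -84 - 5 = -89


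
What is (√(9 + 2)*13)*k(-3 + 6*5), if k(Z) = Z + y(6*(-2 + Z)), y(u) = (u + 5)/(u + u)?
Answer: 21463*√11/60 ≈ 1186.4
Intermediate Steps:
y(u) = (5 + u)/(2*u) (y(u) = (5 + u)/((2*u)) = (5 + u)*(1/(2*u)) = (5 + u)/(2*u))
k(Z) = Z + (-7 + 6*Z)/(2*(-12 + 6*Z)) (k(Z) = Z + (5 + 6*(-2 + Z))/(2*((6*(-2 + Z)))) = Z + (5 + (-12 + 6*Z))/(2*(-12 + 6*Z)) = Z + (-7 + 6*Z)/(2*(-12 + 6*Z)))
(√(9 + 2)*13)*k(-3 + 6*5) = (√(9 + 2)*13)*((-7 - 18*(-3 + 6*5) + 12*(-3 + 6*5)²)/(12*(-2 + (-3 + 6*5)))) = (√11*13)*((-7 - 18*(-3 + 30) + 12*(-3 + 30)²)/(12*(-2 + (-3 + 30)))) = (13*√11)*((-7 - 18*27 + 12*27²)/(12*(-2 + 27))) = (13*√11)*((1/12)*(-7 - 486 + 12*729)/25) = (13*√11)*((1/12)*(1/25)*(-7 - 486 + 8748)) = (13*√11)*((1/12)*(1/25)*8255) = (13*√11)*(1651/60) = 21463*√11/60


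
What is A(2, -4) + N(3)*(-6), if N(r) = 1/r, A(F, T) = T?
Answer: -6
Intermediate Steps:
A(2, -4) + N(3)*(-6) = -4 - 6/3 = -4 + (⅓)*(-6) = -4 - 2 = -6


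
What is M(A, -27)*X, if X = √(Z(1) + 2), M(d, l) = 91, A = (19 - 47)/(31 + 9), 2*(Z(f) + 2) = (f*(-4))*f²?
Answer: 91*I*√2 ≈ 128.69*I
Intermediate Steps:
Z(f) = -2 - 2*f³ (Z(f) = -2 + ((f*(-4))*f²)/2 = -2 + ((-4*f)*f²)/2 = -2 + (-4*f³)/2 = -2 - 2*f³)
A = -7/10 (A = -28/40 = -28*1/40 = -7/10 ≈ -0.70000)
X = I*√2 (X = √((-2 - 2*1³) + 2) = √((-2 - 2*1) + 2) = √((-2 - 2) + 2) = √(-4 + 2) = √(-2) = I*√2 ≈ 1.4142*I)
M(A, -27)*X = 91*(I*√2) = 91*I*√2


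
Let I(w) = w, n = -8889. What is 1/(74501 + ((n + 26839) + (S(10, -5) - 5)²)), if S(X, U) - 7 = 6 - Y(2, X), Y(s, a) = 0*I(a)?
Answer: 1/92515 ≈ 1.0809e-5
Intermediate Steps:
Y(s, a) = 0 (Y(s, a) = 0*a = 0)
S(X, U) = 13 (S(X, U) = 7 + (6 - 1*0) = 7 + (6 + 0) = 7 + 6 = 13)
1/(74501 + ((n + 26839) + (S(10, -5) - 5)²)) = 1/(74501 + ((-8889 + 26839) + (13 - 5)²)) = 1/(74501 + (17950 + 8²)) = 1/(74501 + (17950 + 64)) = 1/(74501 + 18014) = 1/92515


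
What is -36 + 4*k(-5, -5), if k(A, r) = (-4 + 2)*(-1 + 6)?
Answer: -76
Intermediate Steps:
k(A, r) = -10 (k(A, r) = -2*5 = -10)
-36 + 4*k(-5, -5) = -36 + 4*(-10) = -36 - 40 = -76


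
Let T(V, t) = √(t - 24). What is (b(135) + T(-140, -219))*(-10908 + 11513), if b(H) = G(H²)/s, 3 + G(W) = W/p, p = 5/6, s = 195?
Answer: 881969/13 + 5445*I*√3 ≈ 67844.0 + 9431.0*I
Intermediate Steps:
p = ⅚ (p = 5*(⅙) = ⅚ ≈ 0.83333)
T(V, t) = √(-24 + t)
G(W) = -3 + 6*W/5 (G(W) = -3 + W/(⅚) = -3 + W*(6/5) = -3 + 6*W/5)
b(H) = -1/65 + 2*H²/325 (b(H) = (-3 + 6*H²/5)/195 = (-3 + 6*H²/5)*(1/195) = -1/65 + 2*H²/325)
(b(135) + T(-140, -219))*(-10908 + 11513) = ((-1/65 + (2/325)*135²) + √(-24 - 219))*(-10908 + 11513) = ((-1/65 + (2/325)*18225) + √(-243))*605 = ((-1/65 + 1458/13) + 9*I*√3)*605 = (7289/65 + 9*I*√3)*605 = 881969/13 + 5445*I*√3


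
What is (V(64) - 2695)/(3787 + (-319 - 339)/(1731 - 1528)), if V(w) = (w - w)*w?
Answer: -78155/109729 ≈ -0.71225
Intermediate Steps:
V(w) = 0 (V(w) = 0*w = 0)
(V(64) - 2695)/(3787 + (-319 - 339)/(1731 - 1528)) = (0 - 2695)/(3787 + (-319 - 339)/(1731 - 1528)) = -2695/(3787 - 658/203) = -2695/(3787 - 658*1/203) = -2695/(3787 - 94/29) = -2695/109729/29 = -2695*29/109729 = -78155/109729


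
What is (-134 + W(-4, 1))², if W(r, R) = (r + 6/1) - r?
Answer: 16384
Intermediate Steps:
W(r, R) = 6 (W(r, R) = (r + 6*1) - r = (r + 6) - r = (6 + r) - r = 6)
(-134 + W(-4, 1))² = (-134 + 6)² = (-128)² = 16384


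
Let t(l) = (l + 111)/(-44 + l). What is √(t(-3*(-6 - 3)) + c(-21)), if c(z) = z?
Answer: 3*I*√935/17 ≈ 5.3961*I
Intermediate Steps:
t(l) = (111 + l)/(-44 + l)
√(t(-3*(-6 - 3)) + c(-21)) = √((111 - 3*(-6 - 3))/(-44 - 3*(-6 - 3)) - 21) = √((111 - 3*(-9))/(-44 - 3*(-9)) - 21) = √((111 + 27)/(-44 + 27) - 21) = √(138/(-17) - 21) = √(-1/17*138 - 21) = √(-138/17 - 21) = √(-495/17) = 3*I*√935/17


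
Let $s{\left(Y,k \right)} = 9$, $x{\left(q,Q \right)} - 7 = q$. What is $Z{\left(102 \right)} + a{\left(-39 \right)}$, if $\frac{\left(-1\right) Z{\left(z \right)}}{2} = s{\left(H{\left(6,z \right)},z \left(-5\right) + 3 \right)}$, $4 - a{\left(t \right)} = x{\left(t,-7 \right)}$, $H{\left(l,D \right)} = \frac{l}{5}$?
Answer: $18$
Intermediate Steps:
$x{\left(q,Q \right)} = 7 + q$
$H{\left(l,D \right)} = \frac{l}{5}$ ($H{\left(l,D \right)} = l \frac{1}{5} = \frac{l}{5}$)
$a{\left(t \right)} = -3 - t$ ($a{\left(t \right)} = 4 - \left(7 + t\right) = -3 - t$)
$Z{\left(z \right)} = -18$ ($Z{\left(z \right)} = \left(-2\right) 9 = -18$)
$Z{\left(102 \right)} + a{\left(-39 \right)} = -18 - -36 = -18 + \left(-3 + 39\right) = -18 + 36 = 18$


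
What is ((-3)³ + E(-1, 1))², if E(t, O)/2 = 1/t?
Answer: 841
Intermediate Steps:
E(t, O) = 2/t
((-3)³ + E(-1, 1))² = ((-3)³ + 2/(-1))² = (-27 + 2*(-1))² = (-27 - 2)² = (-29)² = 841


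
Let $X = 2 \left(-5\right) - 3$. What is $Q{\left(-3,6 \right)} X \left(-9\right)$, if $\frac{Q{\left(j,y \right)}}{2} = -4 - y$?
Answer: $-2340$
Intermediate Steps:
$X = -13$ ($X = -10 - 3 = -13$)
$Q{\left(j,y \right)} = -8 - 2 y$ ($Q{\left(j,y \right)} = 2 \left(-4 - y\right) = -8 - 2 y$)
$Q{\left(-3,6 \right)} X \left(-9\right) = \left(-8 - 12\right) \left(-13\right) \left(-9\right) = \left(-20\right) \left(-13\right) \left(-9\right) = 260 \left(-9\right) = -2340$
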